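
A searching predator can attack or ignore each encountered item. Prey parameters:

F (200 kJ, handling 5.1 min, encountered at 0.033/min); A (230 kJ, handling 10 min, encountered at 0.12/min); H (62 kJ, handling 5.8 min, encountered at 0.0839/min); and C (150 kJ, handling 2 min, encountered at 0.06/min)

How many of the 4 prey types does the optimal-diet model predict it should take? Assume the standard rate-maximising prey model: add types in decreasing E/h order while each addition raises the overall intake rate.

3

Profitabilities (E/h, kJ/min): C 75, F 39.2, A 23, H 10.7. Add prey in this order while the next type's profitability exceeds the intake rate on those already taken.
Rate on top 1: 8.036. F: 39.2 > 8.036 → include.
Rate on top 2: 12.11. A: 23 > 12.11 → include.
Rate on top 3: 17.36. H: 10.7 < 17.36 → exclude; stop.
Optimal diet: C, F, A — 3 of 4 types.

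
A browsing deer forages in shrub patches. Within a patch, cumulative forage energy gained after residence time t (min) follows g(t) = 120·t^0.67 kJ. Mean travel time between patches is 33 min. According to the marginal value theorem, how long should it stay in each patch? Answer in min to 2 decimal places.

67.00 min

Maximise g(t)/(T+t): set derivative to zero → g'(t)(T+t) = g(t).
g'(t) = 0.67·120·t^-0.33. Setting 0.67·120·t^-0.33 = 120·t^0.67/(33+t) gives 0.67(33+t) = t, so 0.33·t = 0.67×33.
t* = 0.67×33/0.33 = 67 min.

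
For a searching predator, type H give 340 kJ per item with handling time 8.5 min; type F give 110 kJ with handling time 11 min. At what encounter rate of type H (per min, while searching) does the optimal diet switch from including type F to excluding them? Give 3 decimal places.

0.039 per min

Drop type F once their profitability E₂/h₂ falls below the rate achievable on type H alone: E₂/h₂ = λE₁/(1 + λh₁).
Solve for λ: λE₁h₂ = E₂(1 + λh₁) → λ(E₁h₂ − E₂h₁) = E₂ → λ = E₂/(E₁h₂ − E₂h₁).
λ = 110/(340×11 − 110×8.5) = 110/2805 = 0.03922 per min.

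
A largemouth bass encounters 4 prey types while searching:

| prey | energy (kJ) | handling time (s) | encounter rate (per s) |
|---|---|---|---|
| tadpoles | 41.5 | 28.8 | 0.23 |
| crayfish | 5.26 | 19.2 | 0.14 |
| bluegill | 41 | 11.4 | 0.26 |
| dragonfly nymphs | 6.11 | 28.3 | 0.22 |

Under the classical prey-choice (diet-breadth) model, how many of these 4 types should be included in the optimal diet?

1

E/h in descending order: bluegill 3.6, tadpoles 1.44, crayfish 0.274, dragonfly nymphs 0.216 kJ/s. The optimal diet is the largest prefix of this list for which every included type satisfies E_i/h_i > R on the types above it.
Rate on top 1: 2.689. tadpoles: 1.44 < 2.689 → exclude; stop.
Optimal diet: bluegill — 1 of 4 types.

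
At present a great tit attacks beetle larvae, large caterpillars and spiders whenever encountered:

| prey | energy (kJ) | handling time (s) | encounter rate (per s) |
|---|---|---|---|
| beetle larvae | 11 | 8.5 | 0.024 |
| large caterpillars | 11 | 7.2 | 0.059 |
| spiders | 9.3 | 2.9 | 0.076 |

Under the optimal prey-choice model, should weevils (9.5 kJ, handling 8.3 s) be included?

Yes

Current rate: (0.024×11 + 0.059×11 + 0.076×9.3)/(1 + 0.024×8.5 + 0.059×7.2 + 0.076×2.9) = 0.8759 kJ/s.
Profitability of weevils: 9.5/8.3 = 1.145 kJ/s.
1.145 > 0.8759, so adding weevils raises the average — include it.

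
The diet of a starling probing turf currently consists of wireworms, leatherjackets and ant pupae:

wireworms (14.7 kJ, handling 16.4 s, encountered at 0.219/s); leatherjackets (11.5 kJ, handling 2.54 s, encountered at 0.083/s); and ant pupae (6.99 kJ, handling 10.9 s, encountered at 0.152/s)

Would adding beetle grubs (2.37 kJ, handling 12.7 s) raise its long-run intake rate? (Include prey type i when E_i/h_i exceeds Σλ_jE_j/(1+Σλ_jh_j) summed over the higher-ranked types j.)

No

Current rate: (0.219×14.7 + 0.083×11.5 + 0.152×6.99)/(1 + 0.219×16.4 + 0.083×2.54 + 0.152×10.9) = 0.8107 kJ/s.
beetle grubs: E/h = 2.37/12.7 = 0.1866 kJ/s.
0.1866 < 0.8107, so adding beetle grubs would lower the average — exclude it.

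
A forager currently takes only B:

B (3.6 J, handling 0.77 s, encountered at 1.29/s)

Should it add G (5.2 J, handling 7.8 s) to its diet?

No

Intake rate on the current diet: R = (1.29×3.6) / (1 + 1.29×0.77) = 4.644/1.993 = 2.33 J/s.
G: E/h = 5.2/7.8 = 0.6667 J/s.
Since 0.6667 < R, time spent handling G is better spent searching.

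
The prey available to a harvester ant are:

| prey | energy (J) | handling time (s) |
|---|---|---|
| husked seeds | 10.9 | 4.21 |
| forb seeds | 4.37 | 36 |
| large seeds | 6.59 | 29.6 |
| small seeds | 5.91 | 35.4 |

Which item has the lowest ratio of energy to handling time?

forb seeds

In descending order of E/h:
husked seeds: 10.9/4.21 = 2.59 J/s
large seeds: 6.59/29.6 = 0.223 J/s
small seeds: 5.91/35.4 = 0.167 J/s
forb seeds: 4.37/36 = 0.121 J/s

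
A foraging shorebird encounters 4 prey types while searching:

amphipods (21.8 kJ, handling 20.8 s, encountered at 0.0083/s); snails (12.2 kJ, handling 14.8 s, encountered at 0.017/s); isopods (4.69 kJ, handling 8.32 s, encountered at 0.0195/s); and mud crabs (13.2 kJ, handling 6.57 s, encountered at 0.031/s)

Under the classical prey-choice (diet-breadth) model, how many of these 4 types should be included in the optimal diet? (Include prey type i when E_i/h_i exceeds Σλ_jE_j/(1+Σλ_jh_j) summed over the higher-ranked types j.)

4

Rank by E/h (kJ/s): mud crabs 2.01, amphipods 1.05, snails 0.824, isopods 0.564. Include each in turn until the next type's E/h falls below the running intake rate.
Rate on top 1: 0.34. amphipods: 1.05 > 0.34 → include.
Rate on top 2: 0.4288. snails: 0.824 > 0.4288 → include.
Rate on top 3: 0.4899. isopods: 0.564 > 0.4899 → include.
Optimal diet: mud crabs, amphipods, snails, isopods — 4 of 4 types.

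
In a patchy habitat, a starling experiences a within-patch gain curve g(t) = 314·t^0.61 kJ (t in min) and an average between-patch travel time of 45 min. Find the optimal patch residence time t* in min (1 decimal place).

70.4 min

By the marginal value theorem, leave when the instantaneous gain rate g'(t) equals the habitat-wide average g(t)/(T + t).
g'(t) = 0.61·314·t^-0.39. Setting 0.61·314·t^-0.39 = 314·t^0.61/(45+t) gives 0.61(45+t) = t, so 0.39·t = 0.61×45.
t* = 0.61×45/0.39 = 70.38 min.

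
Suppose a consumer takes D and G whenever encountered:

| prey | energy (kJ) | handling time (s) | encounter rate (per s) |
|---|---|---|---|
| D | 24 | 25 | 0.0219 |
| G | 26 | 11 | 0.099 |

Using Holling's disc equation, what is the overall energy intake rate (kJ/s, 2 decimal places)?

R = Σλ_iE_i / (1 + Σλ_ih_i)
Numerator: 0.0219×24 + 0.099×26 = 3.1
Denominator: 1 + 0.0219×25 + 0.099×11 = 2.636
R = 3.1/2.636 = 1.176 kJ/s

1.18 kJ/s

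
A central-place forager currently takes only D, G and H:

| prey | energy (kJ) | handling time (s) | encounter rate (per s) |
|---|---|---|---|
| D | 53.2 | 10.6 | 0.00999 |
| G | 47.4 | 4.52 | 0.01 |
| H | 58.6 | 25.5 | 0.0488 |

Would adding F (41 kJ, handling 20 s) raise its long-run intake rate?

Yes

Current rate: (0.00999×53.2 + 0.01×47.4 + 0.0488×58.6)/(1 + 0.00999×10.6 + 0.01×4.52 + 0.0488×25.5) = 1.614 kJ/s.
Profitability of F: 41/20 = 2.05 kJ/s.
2.05 > 1.614, so adding F raises the average — include it.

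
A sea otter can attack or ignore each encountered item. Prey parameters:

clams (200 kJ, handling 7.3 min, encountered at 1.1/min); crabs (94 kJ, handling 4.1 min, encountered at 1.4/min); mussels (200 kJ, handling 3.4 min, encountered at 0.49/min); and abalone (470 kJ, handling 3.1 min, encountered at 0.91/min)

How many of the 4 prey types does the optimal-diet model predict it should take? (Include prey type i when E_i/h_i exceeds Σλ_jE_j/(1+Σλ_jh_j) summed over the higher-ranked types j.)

Rank by E/h (kJ/min): abalone 152, mussels 58.8, clams 27.4, crabs 22.9. Include each in turn until the next type's E/h falls below the running intake rate.
Rate on top 1: 111.9. mussels: 58.8 < 111.9 → exclude; stop.
Optimal diet: abalone — 1 of 4 types.

1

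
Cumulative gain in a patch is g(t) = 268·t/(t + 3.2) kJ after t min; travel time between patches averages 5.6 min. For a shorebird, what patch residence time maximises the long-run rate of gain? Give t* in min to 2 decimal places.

By the marginal value theorem, leave when the instantaneous gain rate g'(t) equals the habitat-wide average g(t)/(T + t).
g'(t) = 268·3.2/(t + 3.2)². Setting 268·3.2/(t+3.2)² = 268t/[(t+3.2)(5.6+t)] gives 3.2(5.6+t) = t(t+3.2), so t² = 3.2×5.6 = 17.92.
t* = √17.92 = 4.233 min.

4.23 min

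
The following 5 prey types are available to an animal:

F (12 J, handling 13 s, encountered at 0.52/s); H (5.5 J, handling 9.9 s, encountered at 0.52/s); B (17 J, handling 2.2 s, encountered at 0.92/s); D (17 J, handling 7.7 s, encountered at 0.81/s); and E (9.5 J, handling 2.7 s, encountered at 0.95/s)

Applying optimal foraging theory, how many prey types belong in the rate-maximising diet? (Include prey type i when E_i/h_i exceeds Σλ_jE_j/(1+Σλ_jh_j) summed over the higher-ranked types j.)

E/h in descending order: B 7.73, E 3.52, D 2.21, F 0.923, H 0.556 J/s. The optimal diet is the largest prefix of this list for which every included type satisfies E_i/h_i > R on the types above it.
Rate on top 1: 5.172. E: 3.52 < 5.172 → exclude; stop.
Optimal diet: B — 1 of 5 types.

1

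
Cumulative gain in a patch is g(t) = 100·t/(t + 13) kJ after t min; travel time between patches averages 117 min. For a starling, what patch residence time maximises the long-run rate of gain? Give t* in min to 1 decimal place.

By the marginal value theorem, leave when the instantaneous gain rate g'(t) equals the habitat-wide average g(t)/(T + t).
g'(t) = 100·13/(t + 13)². Setting 100·13/(t+13)² = 100t/[(t+13)(117+t)] gives 13(117+t) = t(t+13), so t² = 13×117 = 1521.
t* = √1521 = 39 min.

39.0 min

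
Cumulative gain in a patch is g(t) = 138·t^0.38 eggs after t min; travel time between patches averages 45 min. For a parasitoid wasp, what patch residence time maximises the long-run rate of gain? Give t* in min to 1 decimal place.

Optimal t* satisfies g'(t*) = g(t*)/(T + t*).
g'(t) = 0.38·138·t^-0.62. Setting 0.38·138·t^-0.62 = 138·t^0.38/(45+t) gives 0.38(45+t) = t, so 0.62·t = 0.38×45.
t* = 0.38×45/0.62 = 27.58 min.

27.6 min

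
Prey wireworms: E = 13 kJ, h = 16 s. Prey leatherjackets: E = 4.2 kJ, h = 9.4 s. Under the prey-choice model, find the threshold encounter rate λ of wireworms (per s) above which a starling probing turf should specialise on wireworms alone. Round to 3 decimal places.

0.076 per s

The zero-one rule: include leatherjackets iff E₂/h₂ > λE₁/(1+λh₁). Equality gives the switch point.
λE₁h₂ = E₂ + λE₂h₁ ⇒ λ = E₂/(E₁h₂ − E₂h₁) = 4.2/(122.2 − 67.2) = 0.07636 per s.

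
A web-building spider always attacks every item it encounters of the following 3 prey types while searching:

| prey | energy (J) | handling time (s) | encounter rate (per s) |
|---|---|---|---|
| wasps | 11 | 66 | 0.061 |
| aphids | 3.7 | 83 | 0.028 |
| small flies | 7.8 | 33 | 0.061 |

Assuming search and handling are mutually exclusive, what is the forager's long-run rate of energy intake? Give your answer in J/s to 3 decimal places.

0.134 J/s

R = Σλ_iE_i / (1 + Σλ_ih_i)
Numerator: 0.061×11 + 0.028×3.7 + 0.061×7.8 = 1.25
Denominator: 1 + 0.061×66 + 0.028×83 + 0.061×33 = 9.363
R = 1.25/9.363 = 0.1335 J/s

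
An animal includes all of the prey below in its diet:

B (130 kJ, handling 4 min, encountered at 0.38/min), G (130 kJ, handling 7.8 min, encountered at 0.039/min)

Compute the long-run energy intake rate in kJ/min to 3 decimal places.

R = Σλ_iE_i / (1 + Σλ_ih_i)
Numerator: 0.38×130 + 0.039×130 = 54.47
Denominator: 1 + 0.38×4 + 0.039×7.8 = 2.824
R = 54.47/2.824 = 19.29 kJ/min

19.287 kJ/min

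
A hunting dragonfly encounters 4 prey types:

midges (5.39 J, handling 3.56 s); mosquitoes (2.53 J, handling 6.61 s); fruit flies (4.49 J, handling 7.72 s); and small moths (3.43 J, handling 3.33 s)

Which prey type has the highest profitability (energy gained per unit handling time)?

Profitability E/h (J/s): midges = 5.39/3.56 = 1.51, mosquitoes = 2.53/6.61 = 0.383, fruit flies = 4.49/7.72 = 0.582, small moths = 3.43/3.33 = 1.03.
Ranked: midges > small moths > fruit flies > mosquitoes.

midges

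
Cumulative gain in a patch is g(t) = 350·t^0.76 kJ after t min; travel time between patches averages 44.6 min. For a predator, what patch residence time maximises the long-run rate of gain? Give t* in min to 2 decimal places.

Maximise g(t)/(T+t): set derivative to zero → g'(t)(T+t) = g(t).
g'(t) = 0.76·350·t^-0.24. Setting 0.76·350·t^-0.24 = 350·t^0.76/(44.6+t) gives 0.76(44.6+t) = t, so 0.24·t = 0.76×44.6.
t* = 0.76×44.6/0.24 = 141.2 min.

141.23 min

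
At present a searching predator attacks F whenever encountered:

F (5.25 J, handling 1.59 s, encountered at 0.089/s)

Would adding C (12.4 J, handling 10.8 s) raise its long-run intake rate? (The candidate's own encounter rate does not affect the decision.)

Current rate: (0.089×5.25)/(1 + 0.089×1.59) = 0.4093 J/s.
C: E/h = 12.4/10.8 = 1.148 J/s.
1.148 > 0.4093, so adding C raises the average — include it.

Yes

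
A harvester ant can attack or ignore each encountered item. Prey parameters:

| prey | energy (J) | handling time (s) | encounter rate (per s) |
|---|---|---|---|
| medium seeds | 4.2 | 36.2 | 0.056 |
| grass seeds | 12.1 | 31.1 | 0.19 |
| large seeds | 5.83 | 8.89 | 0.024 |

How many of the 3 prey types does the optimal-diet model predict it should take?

E/h in descending order: large seeds 0.656, grass seeds 0.389, medium seeds 0.116 J/s. The optimal diet is the largest prefix of this list for which every included type satisfies E_i/h_i > R on the types above it.
Rate on top 1: 0.1153. grass seeds: 0.389 > 0.1153 → include.
Rate on top 2: 0.3424. medium seeds: 0.116 < 0.3424 → exclude; stop.
Optimal diet: large seeds, grass seeds — 2 of 3 types.

2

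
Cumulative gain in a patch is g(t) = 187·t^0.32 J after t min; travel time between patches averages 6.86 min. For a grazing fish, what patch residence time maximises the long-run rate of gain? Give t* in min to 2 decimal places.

Maximise g(t)/(T+t): set derivative to zero → g'(t)(T+t) = g(t).
g'(t) = 0.32·187·t^-0.68. Setting 0.32·187·t^-0.68 = 187·t^0.32/(6.86+t) gives 0.32(6.86+t) = t, so 0.68·t = 0.32×6.86.
t* = 0.32×6.86/0.68 = 3.228 min.

3.23 min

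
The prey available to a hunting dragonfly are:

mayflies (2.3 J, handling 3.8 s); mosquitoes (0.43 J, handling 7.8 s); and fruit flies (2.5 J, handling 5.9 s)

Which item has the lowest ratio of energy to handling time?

In descending order of E/h:
mayflies: 2.3/3.8 = 0.605 J/s
fruit flies: 2.5/5.9 = 0.424 J/s
mosquitoes: 0.43/7.8 = 0.0551 J/s

mosquitoes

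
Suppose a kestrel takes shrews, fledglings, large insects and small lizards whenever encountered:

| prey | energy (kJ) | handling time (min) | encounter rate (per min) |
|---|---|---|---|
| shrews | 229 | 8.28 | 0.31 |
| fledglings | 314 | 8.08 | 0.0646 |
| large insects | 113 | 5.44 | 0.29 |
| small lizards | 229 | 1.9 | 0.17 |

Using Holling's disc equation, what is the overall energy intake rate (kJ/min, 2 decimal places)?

R = Σλ_iE_i / (1 + Σλ_ih_i)
Numerator: 0.31×229 + 0.0646×314 + 0.29×113 + 0.17×229 = 163
Denominator: 1 + 0.31×8.28 + 0.0646×8.08 + 0.29×5.44 + 0.17×1.9 = 5.989
R = 163/5.989 = 27.21 kJ/min

27.21 kJ/min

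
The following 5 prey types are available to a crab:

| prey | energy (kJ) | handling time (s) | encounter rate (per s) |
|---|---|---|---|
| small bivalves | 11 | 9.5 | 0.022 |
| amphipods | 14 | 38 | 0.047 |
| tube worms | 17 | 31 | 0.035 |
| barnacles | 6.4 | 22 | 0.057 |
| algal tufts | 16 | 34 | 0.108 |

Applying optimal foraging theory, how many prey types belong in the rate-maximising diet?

3

Profitabilities (E/h, kJ/s): small bivalves 1.16, tube worms 0.548, algal tufts 0.471, amphipods 0.368, barnacles 0.291. Add prey in this order while the next type's profitability exceeds the intake rate on those already taken.
Rate on top 1: 0.2002. tube worms: 0.548 > 0.2002 → include.
Rate on top 2: 0.3649. algal tufts: 0.471 > 0.3649 → include.
Rate on top 3: 0.4299. amphipods: 0.368 < 0.4299 → exclude; stop.
Optimal diet: small bivalves, tube worms, algal tufts — 3 of 5 types.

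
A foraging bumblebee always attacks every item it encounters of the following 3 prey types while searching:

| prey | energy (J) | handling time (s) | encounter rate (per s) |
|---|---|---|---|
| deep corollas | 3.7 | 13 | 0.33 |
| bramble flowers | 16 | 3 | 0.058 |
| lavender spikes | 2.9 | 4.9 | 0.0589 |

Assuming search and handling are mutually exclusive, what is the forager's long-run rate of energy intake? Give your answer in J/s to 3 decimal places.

0.403 J/s

R = Σλ_iE_i / (1 + Σλ_ih_i)
Numerator: 0.33×3.7 + 0.058×16 + 0.0589×2.9 = 2.32
Denominator: 1 + 0.33×13 + 0.058×3 + 0.0589×4.9 = 5.753
R = 2.32/5.753 = 0.4033 J/s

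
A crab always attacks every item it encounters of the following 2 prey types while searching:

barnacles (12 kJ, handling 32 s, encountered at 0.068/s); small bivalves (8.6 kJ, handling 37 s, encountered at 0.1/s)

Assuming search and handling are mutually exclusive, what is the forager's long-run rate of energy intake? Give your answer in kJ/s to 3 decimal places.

R = (0.068×12 + 0.1×8.6) / (1 + 0.068×32 + 0.1×37) = 1.676/6.876 = 0.2437 kJ/s.

0.244 kJ/s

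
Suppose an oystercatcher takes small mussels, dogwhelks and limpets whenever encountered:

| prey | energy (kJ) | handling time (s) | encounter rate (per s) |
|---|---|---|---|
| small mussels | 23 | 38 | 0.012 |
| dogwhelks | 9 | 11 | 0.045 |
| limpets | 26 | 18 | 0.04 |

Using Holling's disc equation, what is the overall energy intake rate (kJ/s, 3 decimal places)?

R = (0.012×23 + 0.045×9 + 0.04×26) / (1 + 0.012×38 + 0.045×11 + 0.04×18) = 1.721/2.671 = 0.6443 kJ/s.

0.644 kJ/s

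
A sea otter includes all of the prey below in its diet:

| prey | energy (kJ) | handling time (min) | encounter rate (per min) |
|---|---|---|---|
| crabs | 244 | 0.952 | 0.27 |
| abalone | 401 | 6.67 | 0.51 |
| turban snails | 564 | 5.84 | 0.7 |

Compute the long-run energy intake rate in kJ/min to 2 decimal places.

R = (0.27×244 + 0.51×401 + 0.7×564) / (1 + 0.27×0.952 + 0.51×6.67 + 0.7×5.84) = 665.2/8.747 = 76.05 kJ/min.

76.05 kJ/min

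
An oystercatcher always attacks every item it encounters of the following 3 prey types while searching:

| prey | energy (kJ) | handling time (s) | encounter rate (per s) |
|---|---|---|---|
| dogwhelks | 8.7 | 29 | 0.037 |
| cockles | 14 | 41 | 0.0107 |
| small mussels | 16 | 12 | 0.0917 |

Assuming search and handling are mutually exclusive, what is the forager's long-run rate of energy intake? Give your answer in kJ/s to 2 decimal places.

R = Σλ_iE_i / (1 + Σλ_ih_i)
Numerator: 0.037×8.7 + 0.0107×14 + 0.0917×16 = 1.939
Denominator: 1 + 0.037×29 + 0.0107×41 + 0.0917×12 = 3.612
R = 1.939/3.612 = 0.5368 kJ/s

0.54 kJ/s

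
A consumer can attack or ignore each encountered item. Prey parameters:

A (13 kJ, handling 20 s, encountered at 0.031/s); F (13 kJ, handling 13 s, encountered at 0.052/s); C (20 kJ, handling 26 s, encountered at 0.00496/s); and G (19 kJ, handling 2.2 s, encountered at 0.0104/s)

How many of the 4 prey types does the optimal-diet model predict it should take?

4

Profitabilities (E/h, kJ/s): G 8.64, F 1, C 0.769, A 0.65. Add prey in this order while the next type's profitability exceeds the intake rate on those already taken.
Rate on top 1: 0.1932. F: 1 > 0.1932 → include.
Rate on top 2: 0.5142. C: 0.769 > 0.5142 → include.
Rate on top 3: 0.5322. A: 0.65 > 0.5322 → include.
Optimal diet: G, F, C, A — 4 of 4 types.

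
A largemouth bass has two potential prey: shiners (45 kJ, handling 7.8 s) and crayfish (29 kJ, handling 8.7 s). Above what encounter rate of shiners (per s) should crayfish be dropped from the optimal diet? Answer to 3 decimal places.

The zero-one rule: include crayfish iff E₂/h₂ > λE₁/(1+λh₁). Equality gives the switch point.
λE₁h₂ = E₂ + λE₂h₁ ⇒ λ = E₂/(E₁h₂ − E₂h₁) = 29/(391.5 − 226.2) = 0.1754 per s.

0.175 per s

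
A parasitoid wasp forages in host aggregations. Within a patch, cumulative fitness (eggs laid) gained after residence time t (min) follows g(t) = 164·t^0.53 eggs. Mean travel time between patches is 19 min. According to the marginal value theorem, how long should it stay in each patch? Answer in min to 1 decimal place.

21.4 min

Optimal t* satisfies g'(t*) = g(t*)/(T + t*).
g'(t) = 0.53·164·t^-0.47. Setting 0.53·164·t^-0.47 = 164·t^0.53/(19+t) gives 0.53(19+t) = t, so 0.47·t = 0.53×19.
t* = 0.53×19/0.47 = 21.43 min.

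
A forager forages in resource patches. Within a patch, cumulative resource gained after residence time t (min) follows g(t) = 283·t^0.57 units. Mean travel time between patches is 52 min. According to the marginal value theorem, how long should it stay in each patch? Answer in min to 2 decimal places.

68.93 min

By the marginal value theorem, leave when the instantaneous gain rate g'(t) equals the habitat-wide average g(t)/(T + t).
g'(t) = 0.57·283·t^-0.43. Setting 0.57·283·t^-0.43 = 283·t^0.57/(52+t) gives 0.57(52+t) = t, so 0.43·t = 0.57×52.
t* = 0.57×52/0.43 = 68.93 min.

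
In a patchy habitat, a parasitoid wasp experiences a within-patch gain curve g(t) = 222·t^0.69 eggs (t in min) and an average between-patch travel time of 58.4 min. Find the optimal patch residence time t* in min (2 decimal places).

Optimal t* satisfies g'(t*) = g(t*)/(T + t*).
g'(t) = 0.69·222·t^-0.31. Setting 0.69·222·t^-0.31 = 222·t^0.69/(58.4+t) gives 0.69(58.4+t) = t, so 0.31·t = 0.69×58.4.
t* = 0.69×58.4/0.31 = 130 min.

129.99 min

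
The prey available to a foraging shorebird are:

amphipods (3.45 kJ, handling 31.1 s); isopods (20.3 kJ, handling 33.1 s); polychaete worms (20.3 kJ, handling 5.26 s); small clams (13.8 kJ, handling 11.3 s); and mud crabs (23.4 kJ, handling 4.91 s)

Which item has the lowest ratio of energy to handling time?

Profitability E/h (kJ/s): amphipods = 3.45/31.1 = 0.111, isopods = 20.3/33.1 = 0.613, polychaete worms = 20.3/5.26 = 3.86, small clams = 13.8/11.3 = 1.22, mud crabs = 23.4/4.91 = 4.77.
Ranked: mud crabs > polychaete worms > small clams > isopods > amphipods.

amphipods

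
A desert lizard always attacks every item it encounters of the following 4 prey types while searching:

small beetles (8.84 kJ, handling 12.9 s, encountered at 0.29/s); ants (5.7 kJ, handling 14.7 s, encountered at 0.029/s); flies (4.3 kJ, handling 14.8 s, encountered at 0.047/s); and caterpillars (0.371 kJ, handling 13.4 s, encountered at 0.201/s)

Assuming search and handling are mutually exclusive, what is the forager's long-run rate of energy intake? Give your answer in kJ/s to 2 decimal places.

R = Σλ_iE_i / (1 + Σλ_ih_i)
Numerator: 0.29×8.84 + 0.029×5.7 + 0.047×4.3 + 0.201×0.371 = 3.006
Denominator: 1 + 0.29×12.9 + 0.029×14.7 + 0.047×14.8 + 0.201×13.4 = 8.556
R = 3.006/8.556 = 0.3513 kJ/s

0.35 kJ/s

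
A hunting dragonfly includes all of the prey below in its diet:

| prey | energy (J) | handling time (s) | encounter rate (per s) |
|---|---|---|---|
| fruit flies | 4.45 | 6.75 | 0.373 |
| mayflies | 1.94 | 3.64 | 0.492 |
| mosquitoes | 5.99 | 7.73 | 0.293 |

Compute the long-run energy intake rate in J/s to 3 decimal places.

0.577 J/s

Energy encountered per unit search time: 0.373×4.45 + 0.492×1.94 + 0.293×5.99 = 4.369 J/s.
Handling time per unit search time: 0.373×6.75 + 0.492×3.64 + 0.293×7.73 = 6.574.
Rate = 4.369/(1 + 6.574) = 0.5769 J/s.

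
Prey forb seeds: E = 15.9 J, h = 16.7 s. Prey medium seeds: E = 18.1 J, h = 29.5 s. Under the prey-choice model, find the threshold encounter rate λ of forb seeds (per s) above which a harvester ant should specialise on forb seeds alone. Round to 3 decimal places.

0.109 per s

At the threshold, the rate on forb seeds alone equals the profitability of medium seeds: λ·15.9/(1 + λ·16.7) = 18.1/29.5 = 0.6136.
Rearranging, λ(15.9 − 0.6136×16.7) = 0.6136, so λ = 0.6136/5.654 = 0.1085 per s.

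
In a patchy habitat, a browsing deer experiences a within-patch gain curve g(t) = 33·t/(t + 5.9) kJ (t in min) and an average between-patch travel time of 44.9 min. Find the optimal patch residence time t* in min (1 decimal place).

16.3 min

Maximise g(t)/(T+t): set derivative to zero → g'(t)(T+t) = g(t).
g'(t) = 33·5.9/(t + 5.9)². Setting 33·5.9/(t+5.9)² = 33t/[(t+5.9)(44.9+t)] gives 5.9(44.9+t) = t(t+5.9), so t² = 5.9×44.9 = 264.9.
t* = √264.9 = 16.28 min.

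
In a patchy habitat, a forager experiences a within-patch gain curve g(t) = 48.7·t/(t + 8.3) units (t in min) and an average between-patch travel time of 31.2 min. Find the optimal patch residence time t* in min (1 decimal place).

16.1 min

Maximise g(t)/(T+t): set derivative to zero → g'(t)(T+t) = g(t).
g'(t) = 48.7·8.3/(t + 8.3)². Setting 48.7·8.3/(t+8.3)² = 48.7t/[(t+8.3)(31.2+t)] gives 8.3(31.2+t) = t(t+8.3), so t² = 8.3×31.2 = 259.
t* = √259 = 16.09 min.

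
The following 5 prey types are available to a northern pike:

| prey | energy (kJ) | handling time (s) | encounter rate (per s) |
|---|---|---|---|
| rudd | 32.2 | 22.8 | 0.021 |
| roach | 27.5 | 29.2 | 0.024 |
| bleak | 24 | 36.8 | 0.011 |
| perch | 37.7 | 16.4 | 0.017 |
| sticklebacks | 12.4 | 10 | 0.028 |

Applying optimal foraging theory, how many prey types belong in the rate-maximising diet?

Profitabilities (E/h, kJ/s): perch 2.3, rudd 1.41, sticklebacks 1.24, roach 0.942, bleak 0.652. Add prey in this order while the next type's profitability exceeds the intake rate on those already taken.
Rate on top 1: 0.5012. rudd: 1.41 > 0.5012 → include.
Rate on top 2: 0.7494. sticklebacks: 1.24 > 0.7494 → include.
Rate on top 3: 0.8168. roach: 0.942 > 0.8168 → include.
Rate on top 4: 0.8488. bleak: 0.652 < 0.8488 → exclude; stop.
Optimal diet: perch, rudd, sticklebacks, roach — 4 of 5 types.

4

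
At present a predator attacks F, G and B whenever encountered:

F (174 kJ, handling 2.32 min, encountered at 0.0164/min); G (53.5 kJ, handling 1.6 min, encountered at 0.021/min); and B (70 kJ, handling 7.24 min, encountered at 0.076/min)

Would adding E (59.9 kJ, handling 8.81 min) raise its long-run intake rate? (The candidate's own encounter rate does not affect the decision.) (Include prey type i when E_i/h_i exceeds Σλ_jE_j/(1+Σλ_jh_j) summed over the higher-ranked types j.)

Yes

On F, G and B alone, R = ΣλE/(1+Σλh) = 9.297/1.622 = 5.732 kJ/min.
Profitability of E: 59.9/8.81 = 6.799 kJ/min.
6.799 > 5.732, so adding E raises the average — include it.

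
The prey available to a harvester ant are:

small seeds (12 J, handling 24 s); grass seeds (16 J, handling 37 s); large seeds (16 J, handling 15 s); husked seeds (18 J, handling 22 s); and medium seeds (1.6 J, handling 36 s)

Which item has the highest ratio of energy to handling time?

Profitability E/h (J/s): small seeds = 12/24 = 0.5, grass seeds = 16/37 = 0.432, large seeds = 16/15 = 1.07, husked seeds = 18/22 = 0.818, medium seeds = 1.6/36 = 0.0444.
Ranked: large seeds > husked seeds > small seeds > grass seeds > medium seeds.

large seeds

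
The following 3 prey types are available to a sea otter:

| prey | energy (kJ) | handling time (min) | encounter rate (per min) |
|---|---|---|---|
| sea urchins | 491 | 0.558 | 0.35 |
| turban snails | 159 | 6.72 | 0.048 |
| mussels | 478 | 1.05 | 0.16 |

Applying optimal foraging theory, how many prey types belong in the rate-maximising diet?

Rank by E/h (kJ/min): sea urchins 880, mussels 455, turban snails 23.7. Include each in turn until the next type's E/h falls below the running intake rate.
Rate on top 1: 143.8. mussels: 455 > 143.8 → include.
Rate on top 2: 182.2. turban snails: 23.7 < 182.2 → exclude; stop.
Optimal diet: sea urchins, mussels — 2 of 3 types.

2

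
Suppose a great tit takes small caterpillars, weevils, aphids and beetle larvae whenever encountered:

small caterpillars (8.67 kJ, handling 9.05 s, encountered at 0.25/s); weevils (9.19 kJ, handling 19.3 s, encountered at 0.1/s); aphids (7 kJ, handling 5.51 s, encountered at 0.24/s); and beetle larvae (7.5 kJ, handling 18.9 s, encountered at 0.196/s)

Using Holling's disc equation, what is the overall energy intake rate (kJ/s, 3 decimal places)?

R = (0.25×8.67 + 0.1×9.19 + 0.24×7 + 0.196×7.5) / (1 + 0.25×9.05 + 0.1×19.3 + 0.24×5.51 + 0.196×18.9) = 6.236/10.22 = 0.6103 kJ/s.

0.610 kJ/s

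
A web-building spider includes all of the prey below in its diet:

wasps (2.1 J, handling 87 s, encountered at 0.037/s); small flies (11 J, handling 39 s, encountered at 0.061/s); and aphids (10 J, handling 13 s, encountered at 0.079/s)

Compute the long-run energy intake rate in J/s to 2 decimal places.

Energy encountered per unit search time: 0.037×2.1 + 0.061×11 + 0.079×10 = 1.539 J/s.
Handling time per unit search time: 0.037×87 + 0.061×39 + 0.079×13 = 6.625.
Rate = 1.539/(1 + 6.625) = 0.2018 J/s.

0.20 J/s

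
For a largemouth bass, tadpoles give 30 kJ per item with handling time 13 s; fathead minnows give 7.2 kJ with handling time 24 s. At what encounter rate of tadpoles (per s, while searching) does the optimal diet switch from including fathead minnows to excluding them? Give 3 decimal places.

The zero-one rule: include fathead minnows iff E₂/h₂ > λE₁/(1+λh₁). Equality gives the switch point.
λE₁h₂ = E₂ + λE₂h₁ ⇒ λ = E₂/(E₁h₂ − E₂h₁) = 7.2/(720 − 93.6) = 0.01149 per s.

0.011 per s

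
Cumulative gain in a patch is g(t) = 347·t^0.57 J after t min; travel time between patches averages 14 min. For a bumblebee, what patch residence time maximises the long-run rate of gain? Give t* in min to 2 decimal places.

By the marginal value theorem, leave when the instantaneous gain rate g'(t) equals the habitat-wide average g(t)/(T + t).
g'(t) = 0.57·347·t^-0.43. Setting 0.57·347·t^-0.43 = 347·t^0.57/(14+t) gives 0.57(14+t) = t, so 0.43·t = 0.57×14.
t* = 0.57×14/0.43 = 18.56 min.

18.56 min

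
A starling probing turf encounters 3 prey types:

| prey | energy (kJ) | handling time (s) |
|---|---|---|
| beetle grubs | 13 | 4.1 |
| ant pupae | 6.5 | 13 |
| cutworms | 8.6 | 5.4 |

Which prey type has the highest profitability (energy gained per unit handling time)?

Profitability E/h (kJ/s): beetle grubs = 13/4.1 = 3.17, ant pupae = 6.5/13 = 0.5, cutworms = 8.6/5.4 = 1.59.
Ranked: beetle grubs > cutworms > ant pupae.

beetle grubs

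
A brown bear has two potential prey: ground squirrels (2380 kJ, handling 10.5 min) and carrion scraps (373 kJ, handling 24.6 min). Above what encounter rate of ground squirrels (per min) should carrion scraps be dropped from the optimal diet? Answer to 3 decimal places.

0.007 per min

Drop carrion scraps once their profitability E₂/h₂ falls below the rate achievable on ground squirrels alone: E₂/h₂ = λE₁/(1 + λh₁).
Solve for λ: λE₁h₂ = E₂(1 + λh₁) → λ(E₁h₂ − E₂h₁) = E₂ → λ = E₂/(E₁h₂ − E₂h₁).
λ = 373/(2380×24.6 − 373×10.5) = 373/5.463e+04 = 0.006828 per min.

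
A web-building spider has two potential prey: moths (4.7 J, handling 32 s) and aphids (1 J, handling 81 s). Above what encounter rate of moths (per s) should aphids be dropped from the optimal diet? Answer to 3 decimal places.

The zero-one rule: include aphids iff E₂/h₂ > λE₁/(1+λh₁). Equality gives the switch point.
λE₁h₂ = E₂ + λE₂h₁ ⇒ λ = E₂/(E₁h₂ − E₂h₁) = 1/(380.7 − 32) = 0.002868 per s.

0.003 per s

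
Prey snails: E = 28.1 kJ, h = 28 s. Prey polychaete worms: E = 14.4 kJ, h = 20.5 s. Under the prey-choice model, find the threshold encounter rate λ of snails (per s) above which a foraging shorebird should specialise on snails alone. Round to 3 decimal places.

0.083 per s

Drop polychaete worms once their profitability E₂/h₂ falls below the rate achievable on snails alone: E₂/h₂ = λE₁/(1 + λh₁).
Solve for λ: λE₁h₂ = E₂(1 + λh₁) → λ(E₁h₂ − E₂h₁) = E₂ → λ = E₂/(E₁h₂ − E₂h₁).
λ = 14.4/(28.1×20.5 − 14.4×28) = 14.4/172.9 = 0.08331 per s.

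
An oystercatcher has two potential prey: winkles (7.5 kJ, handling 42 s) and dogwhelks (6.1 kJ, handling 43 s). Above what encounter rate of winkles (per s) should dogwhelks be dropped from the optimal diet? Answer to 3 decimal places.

0.092 per s

At the threshold, the rate on winkles alone equals the profitability of dogwhelks: λ·7.5/(1 + λ·42) = 6.1/43 = 0.1419.
Rearranging, λ(7.5 − 0.1419×42) = 0.1419, so λ = 0.1419/1.542 = 0.09201 per s.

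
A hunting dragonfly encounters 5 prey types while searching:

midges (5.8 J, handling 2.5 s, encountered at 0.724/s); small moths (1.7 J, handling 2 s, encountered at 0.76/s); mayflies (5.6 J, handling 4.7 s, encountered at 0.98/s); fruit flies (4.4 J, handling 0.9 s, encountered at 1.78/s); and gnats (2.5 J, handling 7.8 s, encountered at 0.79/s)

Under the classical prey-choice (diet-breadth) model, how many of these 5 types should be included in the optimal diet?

Profitabilities (E/h, J/s): fruit flies 4.89, midges 2.32, mayflies 1.19, small moths 0.85, gnats 0.321. Add prey in this order while the next type's profitability exceeds the intake rate on those already taken.
Rate on top 1: 3.01. midges: 2.32 < 3.01 → exclude; stop.
Optimal diet: fruit flies — 1 of 5 types.

1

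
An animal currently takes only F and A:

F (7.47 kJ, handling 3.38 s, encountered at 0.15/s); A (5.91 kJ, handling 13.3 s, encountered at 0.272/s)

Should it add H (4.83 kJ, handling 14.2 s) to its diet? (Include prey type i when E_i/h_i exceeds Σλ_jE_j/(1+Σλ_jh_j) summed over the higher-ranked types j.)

On F and A alone, R = ΣλE/(1+Σλh) = 2.728/5.125 = 0.5323 kJ/s.
H: E/h = 4.83/14.2 = 0.3401 kJ/s.
Since 0.3401 < R, time spent handling H is better spent searching.

No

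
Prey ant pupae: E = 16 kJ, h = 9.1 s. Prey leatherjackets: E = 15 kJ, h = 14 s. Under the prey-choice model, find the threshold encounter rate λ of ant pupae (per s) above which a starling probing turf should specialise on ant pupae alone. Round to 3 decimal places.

0.171 per s

At the threshold, the rate on ant pupae alone equals the profitability of leatherjackets: λ·16/(1 + λ·9.1) = 15/14 = 1.071.
Rearranging, λ(16 − 1.071×9.1) = 1.071, so λ = 1.071/6.25 = 0.1714 per s.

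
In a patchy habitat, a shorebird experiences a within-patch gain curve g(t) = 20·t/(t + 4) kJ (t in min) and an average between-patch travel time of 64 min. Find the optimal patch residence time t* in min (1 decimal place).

Maximise g(t)/(T+t): set derivative to zero → g'(t)(T+t) = g(t).
g'(t) = 20·4/(t + 4)². Setting 20·4/(t+4)² = 20t/[(t+4)(64+t)] gives 4(64+t) = t(t+4), so t² = 4×64 = 256.
t* = √256 = 16 min.

16.0 min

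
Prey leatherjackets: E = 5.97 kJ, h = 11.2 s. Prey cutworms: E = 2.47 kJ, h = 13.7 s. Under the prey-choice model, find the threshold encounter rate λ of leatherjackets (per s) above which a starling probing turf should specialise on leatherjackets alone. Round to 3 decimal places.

Drop cutworms once their profitability E₂/h₂ falls below the rate achievable on leatherjackets alone: E₂/h₂ = λE₁/(1 + λh₁).
Solve for λ: λE₁h₂ = E₂(1 + λh₁) → λ(E₁h₂ − E₂h₁) = E₂ → λ = E₂/(E₁h₂ − E₂h₁).
λ = 2.47/(5.97×13.7 − 2.47×11.2) = 2.47/54.12 = 0.04564 per s.

0.046 per s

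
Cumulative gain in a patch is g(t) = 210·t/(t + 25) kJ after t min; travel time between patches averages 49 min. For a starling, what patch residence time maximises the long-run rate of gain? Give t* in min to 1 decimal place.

35.0 min

Optimal t* satisfies g'(t*) = g(t*)/(T + t*).
g'(t) = 210·25/(t + 25)². Setting 210·25/(t+25)² = 210t/[(t+25)(49+t)] gives 25(49+t) = t(t+25), so t² = 25×49 = 1225.
t* = √1225 = 35 min.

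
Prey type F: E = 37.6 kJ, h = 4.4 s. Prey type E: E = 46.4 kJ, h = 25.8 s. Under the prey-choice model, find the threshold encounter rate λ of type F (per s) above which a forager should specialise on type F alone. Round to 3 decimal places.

0.061 per s

At the threshold, the rate on type F alone equals the profitability of type E: λ·37.6/(1 + λ·4.4) = 46.4/25.8 = 1.798.
Rearranging, λ(37.6 − 1.798×4.4) = 1.798, so λ = 1.798/29.69 = 0.06058 per s.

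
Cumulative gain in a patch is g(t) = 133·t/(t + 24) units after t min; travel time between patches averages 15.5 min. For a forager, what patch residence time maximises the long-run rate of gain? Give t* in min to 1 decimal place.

By the marginal value theorem, leave when the instantaneous gain rate g'(t) equals the habitat-wide average g(t)/(T + t).
g'(t) = 133·24/(t + 24)². Setting 133·24/(t+24)² = 133t/[(t+24)(15.5+t)] gives 24(15.5+t) = t(t+24), so t² = 24×15.5 = 372.
t* = √372 = 19.29 min.

19.3 min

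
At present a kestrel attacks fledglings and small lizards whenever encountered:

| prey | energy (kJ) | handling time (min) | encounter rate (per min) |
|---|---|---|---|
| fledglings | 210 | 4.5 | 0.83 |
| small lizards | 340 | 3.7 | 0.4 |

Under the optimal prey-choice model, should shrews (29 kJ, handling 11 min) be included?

Intake rate on the current diet: R = (0.83×210 + 0.4×340) / (1 + 0.83×4.5 + 0.4×3.7) = 310.3/6.215 = 49.93 kJ/min.
shrews: E/h = 29/11 = 2.636 kJ/min.
2.636 < 49.93, so adding shrews would lower the average — exclude it.

No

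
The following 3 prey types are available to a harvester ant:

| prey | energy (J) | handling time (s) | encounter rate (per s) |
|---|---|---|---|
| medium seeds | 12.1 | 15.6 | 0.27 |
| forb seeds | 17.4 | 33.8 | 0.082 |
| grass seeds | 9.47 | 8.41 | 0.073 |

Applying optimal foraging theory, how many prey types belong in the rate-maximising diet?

Rank by E/h (J/s): grass seeds 1.13, medium seeds 0.776, forb seeds 0.515. Include each in turn until the next type's E/h falls below the running intake rate.
Rate on top 1: 0.4283. medium seeds: 0.776 > 0.4283 → include.
Rate on top 2: 0.6794. forb seeds: 0.515 < 0.6794 → exclude; stop.
Optimal diet: grass seeds, medium seeds — 2 of 3 types.

2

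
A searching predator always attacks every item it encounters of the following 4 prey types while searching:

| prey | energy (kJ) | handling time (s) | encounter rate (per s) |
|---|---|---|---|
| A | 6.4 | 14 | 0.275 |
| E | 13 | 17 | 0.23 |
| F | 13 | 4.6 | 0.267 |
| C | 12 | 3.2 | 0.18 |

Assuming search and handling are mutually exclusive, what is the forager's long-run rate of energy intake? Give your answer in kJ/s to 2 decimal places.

R = (0.275×6.4 + 0.23×13 + 0.267×13 + 0.18×12) / (1 + 0.275×14 + 0.23×17 + 0.267×4.6 + 0.18×3.2) = 10.38/10.56 = 0.9827 kJ/s.

0.98 kJ/s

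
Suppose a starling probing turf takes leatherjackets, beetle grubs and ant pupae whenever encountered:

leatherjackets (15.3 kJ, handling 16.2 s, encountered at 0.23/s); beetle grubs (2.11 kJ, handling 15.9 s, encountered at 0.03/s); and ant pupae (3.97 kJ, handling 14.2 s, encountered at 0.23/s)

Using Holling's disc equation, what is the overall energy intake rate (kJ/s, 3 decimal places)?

0.531 kJ/s

R = (0.23×15.3 + 0.03×2.11 + 0.23×3.97) / (1 + 0.23×16.2 + 0.03×15.9 + 0.23×14.2) = 4.495/8.469 = 0.5308 kJ/s.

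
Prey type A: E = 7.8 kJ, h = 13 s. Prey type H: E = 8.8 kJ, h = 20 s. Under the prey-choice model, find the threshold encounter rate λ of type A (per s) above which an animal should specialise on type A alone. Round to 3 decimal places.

0.212 per s

The zero-one rule: include type H iff E₂/h₂ > λE₁/(1+λh₁). Equality gives the switch point.
λE₁h₂ = E₂ + λE₂h₁ ⇒ λ = E₂/(E₁h₂ − E₂h₁) = 8.8/(156 − 114.4) = 0.2115 per s.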